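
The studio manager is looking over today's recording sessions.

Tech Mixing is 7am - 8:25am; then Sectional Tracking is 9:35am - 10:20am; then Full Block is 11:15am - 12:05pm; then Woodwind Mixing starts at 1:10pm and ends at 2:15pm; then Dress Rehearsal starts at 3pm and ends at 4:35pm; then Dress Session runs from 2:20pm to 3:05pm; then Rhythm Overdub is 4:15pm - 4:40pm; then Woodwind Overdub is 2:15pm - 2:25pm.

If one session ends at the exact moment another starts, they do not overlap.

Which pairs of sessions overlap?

Dress Rehearsal & Dress Session, Dress Rehearsal & Rhythm Overdub, Dress Session & Woodwind Overdub

Sorted by start: Tech Mixing, Sectional Tracking, Full Block, Woodwind Mixing, Woodwind Overdub, Dress Session, Dress Rehearsal, Rhythm Overdub.
Sectional Tracking starts after Tech Mixing ends, so nothing later overlaps Tech Mixing either.
Full Block starts after Sectional Tracking ends, so nothing later overlaps Sectional Tracking either.
Woodwind Mixing starts after Full Block ends, so nothing later overlaps Full Block either.
Woodwind Overdub starts exactly when Woodwind Mixing ends (back-to-back, no overlap), so nothing later overlaps Woodwind Mixing either.
Dress Session starts before Woodwind Overdub ends → Woodwind Overdub and Dress Session overlap.
Dress Rehearsal starts after Woodwind Overdub ends, so nothing later overlaps Woodwind Overdub either.
Dress Rehearsal starts before Dress Session ends → Dress Session and Dress Rehearsal overlap.
Rhythm Overdub starts after Dress Session ends.
Rhythm Overdub starts before Dress Rehearsal ends → Dress Rehearsal and Rhythm Overdub overlap.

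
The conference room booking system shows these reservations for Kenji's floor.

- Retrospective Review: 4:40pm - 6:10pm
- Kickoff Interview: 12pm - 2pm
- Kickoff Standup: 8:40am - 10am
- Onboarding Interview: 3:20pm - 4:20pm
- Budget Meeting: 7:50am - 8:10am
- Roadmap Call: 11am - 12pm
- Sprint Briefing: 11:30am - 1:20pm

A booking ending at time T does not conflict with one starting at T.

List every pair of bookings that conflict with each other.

Kickoff Interview & Sprint Briefing, Roadmap Call & Sprint Briefing

Sorted by start: Budget Meeting, Kickoff Standup, Roadmap Call, Sprint Briefing, Kickoff Interview, Onboarding Interview, Retrospective Review.
Kickoff Standup starts after Budget Meeting ends, so Budget Meeting has no further overlaps.
Roadmap Call starts after Kickoff Standup ends, so Kickoff Standup has no further overlaps.
Sprint Briefing starts before Roadmap Call ends → Roadmap Call and Sprint Briefing overlap.
Kickoff Interview starts exactly when Roadmap Call ends (back-to-back, no overlap), so Roadmap Call has no further overlaps.
Kickoff Interview starts before Sprint Briefing ends → Sprint Briefing and Kickoff Interview overlap.
Onboarding Interview starts after Sprint Briefing ends, so Sprint Briefing has no further overlaps.
Onboarding Interview starts after Kickoff Interview ends, so Kickoff Interview has no further overlaps.
Retrospective Review starts after Onboarding Interview ends.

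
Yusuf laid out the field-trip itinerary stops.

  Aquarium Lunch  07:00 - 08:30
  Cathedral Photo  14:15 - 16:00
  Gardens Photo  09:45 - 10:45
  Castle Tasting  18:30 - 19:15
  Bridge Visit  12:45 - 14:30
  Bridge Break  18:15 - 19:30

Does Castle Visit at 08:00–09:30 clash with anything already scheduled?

Yes — it overlaps Aquarium Lunch

Aquarium Lunch: starts 07:00 before Castle Visit ends 09:30, and ends 08:30 after Castle Visit starts 08:00 → overlap.
Gardens Photo: starts 09:45 at or after Castle Visit ends 09:30 → clear.
Bridge Visit: starts 12:45 at or after Castle Visit ends 09:30 → clear.
Cathedral Photo: starts 14:15 at or after Castle Visit ends 09:30 → clear.
Bridge Break: starts 18:15 at or after Castle Visit ends 09:30 → clear.
Castle Tasting: starts 18:30 at or after Castle Visit ends 09:30 → clear.
Castle Visit overlaps Aquarium Lunch.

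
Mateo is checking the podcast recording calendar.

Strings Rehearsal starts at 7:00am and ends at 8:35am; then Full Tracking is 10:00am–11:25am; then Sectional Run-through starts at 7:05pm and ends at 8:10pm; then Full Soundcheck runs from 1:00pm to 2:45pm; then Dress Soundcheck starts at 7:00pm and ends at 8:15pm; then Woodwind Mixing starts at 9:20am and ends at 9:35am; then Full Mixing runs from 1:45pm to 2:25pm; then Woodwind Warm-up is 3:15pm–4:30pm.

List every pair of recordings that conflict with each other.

Sorted by start: Strings Rehearsal, Woodwind Mixing, Full Tracking, Full Soundcheck, Full Mixing, Woodwind Warm-up, Dress Soundcheck, Sectional Run-through.
Woodwind Mixing starts after Strings Rehearsal ends; Strings Rehearsal is clear from here.
Full Tracking starts after Woodwind Mixing ends; Woodwind Mixing is clear from here.
Full Soundcheck starts after Full Tracking ends; Full Tracking is clear from here.
Full Mixing starts before Full Soundcheck ends → Full Soundcheck and Full Mixing overlap.
Woodwind Warm-up starts after Full Soundcheck ends; Full Soundcheck is clear from here.
Woodwind Warm-up starts after Full Mixing ends; Full Mixing is clear from here.
Dress Soundcheck starts after Woodwind Warm-up ends; Woodwind Warm-up is clear from here.
Sectional Run-through starts before Dress Soundcheck ends → Dress Soundcheck and Sectional Run-through overlap.

Dress Soundcheck & Sectional Run-through, Full Mixing & Full Soundcheck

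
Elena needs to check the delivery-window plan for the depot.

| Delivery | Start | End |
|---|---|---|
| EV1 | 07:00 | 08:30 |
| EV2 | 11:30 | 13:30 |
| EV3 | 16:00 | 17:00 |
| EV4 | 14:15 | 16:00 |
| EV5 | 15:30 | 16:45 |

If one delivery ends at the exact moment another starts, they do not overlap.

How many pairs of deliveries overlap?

Sorted by start: EV1, EV2, EV4, EV5, EV3.
EV2 starts after EV1 ends; EV1 is clear from here.
EV4 starts after EV2 ends; EV2 is clear from here.
EV5 starts before EV4 ends → EV4 and EV5 overlap.
EV3 starts exactly when EV4 ends (back-to-back, no overlap).
EV3 starts before EV5 ends → EV5 and EV3 overlap.
Overlapping pairs: EV3 & EV5, EV4 & EV5 — 2 in total.

2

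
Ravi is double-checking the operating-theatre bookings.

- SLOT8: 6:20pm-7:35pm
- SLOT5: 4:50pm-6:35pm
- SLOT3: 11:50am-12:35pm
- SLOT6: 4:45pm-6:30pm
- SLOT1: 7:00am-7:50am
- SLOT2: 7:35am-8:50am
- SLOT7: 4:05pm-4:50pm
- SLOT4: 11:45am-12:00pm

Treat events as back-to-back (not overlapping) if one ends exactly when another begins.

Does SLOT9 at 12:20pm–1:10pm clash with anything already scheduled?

SLOT1: ends 7:50am at or before SLOT9 starts 12:20pm → clear.
SLOT2: ends 8:50am at or before SLOT9 starts 12:20pm → clear.
SLOT4: ends 12:00pm at or before SLOT9 starts 12:20pm → clear.
SLOT3: starts 11:50am before SLOT9 ends 1:10pm, and ends 12:35pm after SLOT9 starts 12:20pm → overlap.
SLOT7: starts 4:05pm at or after SLOT9 ends 1:10pm → clear.
SLOT6: starts 4:45pm at or after SLOT9 ends 1:10pm → clear.
SLOT5: starts 4:50pm at or after SLOT9 ends 1:10pm → clear.
SLOT8: starts 6:20pm at or after SLOT9 ends 1:10pm → clear.
SLOT9 overlaps SLOT3.

Yes — it overlaps SLOT3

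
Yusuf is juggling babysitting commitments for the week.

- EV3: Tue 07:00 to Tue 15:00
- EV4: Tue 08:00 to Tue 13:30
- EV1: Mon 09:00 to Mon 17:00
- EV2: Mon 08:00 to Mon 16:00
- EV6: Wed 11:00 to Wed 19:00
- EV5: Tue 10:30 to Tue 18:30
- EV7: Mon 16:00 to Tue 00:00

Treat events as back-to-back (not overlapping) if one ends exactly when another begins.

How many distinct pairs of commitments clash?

5

Sorted by start: EV2, EV1, EV7, EV3, EV4, EV5, EV6.
EV1 starts before EV2 ends → EV2 and EV1 overlap.
EV7 starts exactly when EV2 ends (back-to-back, no overlap); EV2 is clear from here.
EV7 starts before EV1 ends → EV1 and EV7 overlap.
EV3 starts after EV1 ends; EV1 is clear from here.
EV3 starts after EV7 ends; EV7 is clear from here.
EV4 starts before EV3 ends → EV3 and EV4 overlap.
EV5 starts before EV3 ends → EV3 and EV5 overlap.
EV6 starts after EV3 ends.
EV5 starts before EV4 ends → EV4 and EV5 overlap.
EV6 starts after EV4 ends.
EV6 starts after EV5 ends.
Overlapping pairs: EV1 & EV2, EV1 & EV7, EV3 & EV4, EV3 & EV5, EV4 & EV5 — 5 in total.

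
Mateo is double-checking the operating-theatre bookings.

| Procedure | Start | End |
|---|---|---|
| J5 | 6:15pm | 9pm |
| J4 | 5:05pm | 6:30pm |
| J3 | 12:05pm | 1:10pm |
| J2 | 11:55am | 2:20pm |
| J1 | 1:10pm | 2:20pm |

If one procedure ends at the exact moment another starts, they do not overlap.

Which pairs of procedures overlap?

Sorted by start: J2, J3, J1, J4, J5.
J3 starts before J2 ends → J2 and J3 overlap.
J1 starts before J2 ends → J2 and J1 overlap.
J4 starts after J2 ends, so J2 has no further overlaps.
J1 starts exactly when J3 ends (back-to-back, no overlap), so J3 has no further overlaps.
J4 starts after J1 ends, so J1 has no further overlaps.
J5 starts before J4 ends → J4 and J5 overlap.

J1 & J2, J2 & J3, J4 & J5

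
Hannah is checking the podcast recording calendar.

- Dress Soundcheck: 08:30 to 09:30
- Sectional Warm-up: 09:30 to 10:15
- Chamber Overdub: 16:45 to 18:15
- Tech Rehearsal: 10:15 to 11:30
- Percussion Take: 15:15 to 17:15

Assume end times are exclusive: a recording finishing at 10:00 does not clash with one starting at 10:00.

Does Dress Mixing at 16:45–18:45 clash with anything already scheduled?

Dress Soundcheck: ends 09:30 at or before Dress Mixing starts 16:45 → clear.
Sectional Warm-up: ends 10:15 at or before Dress Mixing starts 16:45 → clear.
Tech Rehearsal: ends 11:30 at or before Dress Mixing starts 16:45 → clear.
Percussion Take: starts 15:15 before Dress Mixing ends 18:45, and ends 17:15 after Dress Mixing starts 16:45 → overlap.
Chamber Overdub: starts 16:45 before Dress Mixing ends 18:45, and ends 18:15 after Dress Mixing starts 16:45 → overlap.
Dress Mixing overlaps Percussion Take, Chamber Overdub.

Yes — it overlaps Chamber Overdub, Percussion Take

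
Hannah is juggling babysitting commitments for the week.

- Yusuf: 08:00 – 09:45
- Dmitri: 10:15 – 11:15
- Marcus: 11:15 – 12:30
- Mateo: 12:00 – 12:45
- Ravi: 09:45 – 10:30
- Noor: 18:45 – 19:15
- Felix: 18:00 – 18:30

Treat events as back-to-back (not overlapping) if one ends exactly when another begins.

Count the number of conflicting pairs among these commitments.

Check each pair: they overlap iff neither finishes before the other starts.
Sorted by start: Yusuf, Ravi, Dmitri, Marcus, Mateo, Felix, Noor.
Ravi starts exactly when Yusuf ends (back-to-back, no overlap), so nothing later overlaps Yusuf either.
Dmitri starts before Ravi ends → Ravi and Dmitri overlap.
Marcus starts after Ravi ends, so nothing later overlaps Ravi either.
Marcus starts exactly when Dmitri ends (back-to-back, no overlap), so nothing later overlaps Dmitri either.
Mateo starts before Marcus ends → Marcus and Mateo overlap.
Felix starts after Marcus ends, so nothing later overlaps Marcus either.
Felix starts after Mateo ends, so nothing later overlaps Mateo either.
Noor starts after Felix ends.
Overlapping pairs: Dmitri & Ravi, Marcus & Mateo — 2 in total.

2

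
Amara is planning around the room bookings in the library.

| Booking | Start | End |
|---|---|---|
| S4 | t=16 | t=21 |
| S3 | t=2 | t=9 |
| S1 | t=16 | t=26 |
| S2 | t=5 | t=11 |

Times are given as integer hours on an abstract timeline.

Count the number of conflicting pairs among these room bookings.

Sorted by start: S3, S2, S1, S4.
S2 starts before S3 ends → S3 and S2 overlap.
S1 starts after S3 ends — done with S3.
S1 starts after S2 ends — done with S2.
S4 starts before S1 ends → S1 and S4 overlap.
Overlapping pairs: S1 & S4, S2 & S3 — 2 in total.

2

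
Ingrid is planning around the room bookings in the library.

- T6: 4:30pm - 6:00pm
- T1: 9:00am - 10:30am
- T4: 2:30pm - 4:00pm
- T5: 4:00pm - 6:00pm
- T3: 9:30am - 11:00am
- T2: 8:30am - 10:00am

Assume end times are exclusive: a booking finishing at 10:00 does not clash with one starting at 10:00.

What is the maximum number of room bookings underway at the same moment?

3

Walk through starts and ends in time order (an end at T is processed before a start at T):
8:30am start T2 → 1
9:00am start T1 → 2
9:30am start T3 → 3
10:00am end T2 → 2
10:30am end T1 → 1
11:00am end T3 → 0
2:30pm start T4 → 1
4:00pm end T4 → 0
4:00pm start T5 → 1
4:30pm start T6 → 2
6:00pm end T5 → 1
6:00pm end T6 → 0
Peak is 3, at 9:30am (T1, T2, T3).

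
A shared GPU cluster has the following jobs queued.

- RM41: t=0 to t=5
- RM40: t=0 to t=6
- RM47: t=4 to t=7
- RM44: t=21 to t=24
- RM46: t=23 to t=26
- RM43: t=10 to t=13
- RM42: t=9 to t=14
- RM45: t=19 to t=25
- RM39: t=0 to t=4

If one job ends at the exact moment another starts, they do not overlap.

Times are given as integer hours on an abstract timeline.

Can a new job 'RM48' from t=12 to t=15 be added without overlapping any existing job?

No — it overlaps RM42, RM43

RM39: ends t=4 at or before RM48 starts t=12 → clear.
RM40: ends t=6 at or before RM48 starts t=12 → clear.
RM41: ends t=5 at or before RM48 starts t=12 → clear.
RM47: ends t=7 at or before RM48 starts t=12 → clear.
RM42: starts t=9 before RM48 ends t=15, and ends t=14 after RM48 starts t=12 → overlap.
RM43: starts t=10 before RM48 ends t=15, and ends t=13 after RM48 starts t=12 → overlap.
RM45: starts t=19 at or after RM48 ends t=15 → clear.
RM44: starts t=21 at or after RM48 ends t=15 → clear.
RM46: starts t=23 at or after RM48 ends t=15 → clear.
RM48 overlaps RM42, RM43.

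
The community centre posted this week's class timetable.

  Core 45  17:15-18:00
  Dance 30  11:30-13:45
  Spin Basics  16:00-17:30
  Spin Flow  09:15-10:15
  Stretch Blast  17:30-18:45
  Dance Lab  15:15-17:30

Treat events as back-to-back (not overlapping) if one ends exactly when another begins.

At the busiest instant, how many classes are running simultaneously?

Sort all start/end points and keep a running count:
09:15 start Spin Flow → 1
10:15 end Spin Flow → 0
11:30 start Dance 30 → 1
13:45 end Dance 30 → 0
15:15 start Dance Lab → 1
16:00 start Spin Basics → 2
17:15 start Core 45 → 3
17:30 end Dance Lab → 2
17:30 end Spin Basics → 1
17:30 start Stretch Blast → 2
18:00 end Core 45 → 1
18:45 end Stretch Blast → 0
Peak is 3, at 17:15 (Core 45, Dance Lab, Spin Basics).

3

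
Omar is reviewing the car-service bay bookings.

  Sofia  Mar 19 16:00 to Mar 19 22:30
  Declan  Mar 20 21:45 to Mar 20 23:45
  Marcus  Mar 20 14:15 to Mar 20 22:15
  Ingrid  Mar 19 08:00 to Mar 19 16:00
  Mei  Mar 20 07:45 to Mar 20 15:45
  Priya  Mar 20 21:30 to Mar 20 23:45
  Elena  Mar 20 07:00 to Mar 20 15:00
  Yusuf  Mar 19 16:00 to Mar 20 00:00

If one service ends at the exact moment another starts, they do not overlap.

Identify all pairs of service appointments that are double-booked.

Declan & Marcus, Declan & Priya, Elena & Marcus, Elena & Mei, Marcus & Mei, Marcus & Priya, Sofia & Yusuf

Sorted by start: Ingrid, Sofia, Yusuf, Elena, Mei, Marcus, Priya, Declan.
Sofia starts exactly when Ingrid ends (back-to-back, no overlap), so nothing later overlaps Ingrid either.
Yusuf starts before Sofia ends → Sofia and Yusuf overlap.
Elena starts after Sofia ends, so nothing later overlaps Sofia either.
Elena starts after Yusuf ends, so nothing later overlaps Yusuf either.
Mei starts before Elena ends → Elena and Mei overlap.
Marcus starts before Elena ends → Elena and Marcus overlap.
Priya starts after Elena ends, so nothing later overlaps Elena either.
Marcus starts before Mei ends → Mei and Marcus overlap.
Priya starts after Mei ends, so nothing later overlaps Mei either.
Priya starts before Marcus ends → Marcus and Priya overlap.
Declan starts before Marcus ends → Marcus and Declan overlap.
Declan starts before Priya ends → Priya and Declan overlap.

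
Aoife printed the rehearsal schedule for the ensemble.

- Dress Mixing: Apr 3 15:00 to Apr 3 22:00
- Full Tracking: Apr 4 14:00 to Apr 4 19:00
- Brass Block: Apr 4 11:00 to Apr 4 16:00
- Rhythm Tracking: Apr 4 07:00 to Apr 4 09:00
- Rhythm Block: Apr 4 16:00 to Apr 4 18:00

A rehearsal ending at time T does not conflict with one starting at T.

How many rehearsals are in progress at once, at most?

Sweep the timeline, counting +1 at each start and −1 at each end (ends before starts at a tie):
Apr 3 15:00 start Dress Mixing → 1
Apr 3 22:00 end Dress Mixing → 0
Apr 4 07:00 start Rhythm Tracking → 1
Apr 4 09:00 end Rhythm Tracking → 0
Apr 4 11:00 start Brass Block → 1
Apr 4 14:00 start Full Tracking → 2
Apr 4 16:00 end Brass Block → 1
Apr 4 16:00 start Rhythm Block → 2
Apr 4 18:00 end Rhythm Block → 1
Apr 4 19:00 end Full Tracking → 0
Peak is 2, at Apr 4 14:00 (Brass Block, Full Tracking).

2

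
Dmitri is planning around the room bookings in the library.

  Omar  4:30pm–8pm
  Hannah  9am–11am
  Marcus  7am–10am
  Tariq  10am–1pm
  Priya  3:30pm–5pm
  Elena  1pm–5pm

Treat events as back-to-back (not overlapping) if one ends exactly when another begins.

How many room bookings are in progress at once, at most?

3

Walk through starts and ends in time order (an end at T is processed before a start at T):
7am start Marcus → 1
9am start Hannah → 2
10am end Marcus → 1
10am start Tariq → 2
11am end Hannah → 1
1pm end Tariq → 0
1pm start Elena → 1
3:30pm start Priya → 2
4:30pm start Omar → 3
5pm end Elena → 2
5pm end Priya → 1
8pm end Omar → 0
Peak is 3, at 4:30pm (Elena, Omar, Priya).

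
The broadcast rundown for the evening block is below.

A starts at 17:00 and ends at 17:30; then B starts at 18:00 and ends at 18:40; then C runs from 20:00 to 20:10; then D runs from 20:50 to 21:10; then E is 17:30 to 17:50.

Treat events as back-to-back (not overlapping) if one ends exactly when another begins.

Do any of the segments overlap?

Sorted by start: A, E, B, C, D.
E starts exactly when A ends (back-to-back, no overlap) — done with A.
B starts after E ends — done with E.
C starts after B ends — done with B.
D starts after C ends.
Every pair is clear; the schedule has no overlaps.

No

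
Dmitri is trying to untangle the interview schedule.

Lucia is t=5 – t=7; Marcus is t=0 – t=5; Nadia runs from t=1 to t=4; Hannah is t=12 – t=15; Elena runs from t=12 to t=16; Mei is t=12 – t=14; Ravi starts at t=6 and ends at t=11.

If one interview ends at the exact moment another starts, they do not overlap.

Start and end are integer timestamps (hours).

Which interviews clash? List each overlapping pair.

Sorted by start: Marcus, Nadia, Lucia, Ravi, Elena, Mei, Hannah.
Nadia starts before Marcus ends → Marcus and Nadia overlap.
Lucia starts exactly when Marcus ends (back-to-back, no overlap); Marcus is clear from here.
Lucia starts after Nadia ends; Nadia is clear from here.
Ravi starts before Lucia ends → Lucia and Ravi overlap.
Elena starts after Lucia ends; Lucia is clear from here.
Elena starts after Ravi ends; Ravi is clear from here.
Mei starts before Elena ends → Elena and Mei overlap.
Hannah starts before Elena ends → Elena and Hannah overlap.
Hannah starts before Mei ends → Mei and Hannah overlap.

Elena & Hannah, Elena & Mei, Hannah & Mei, Lucia & Ravi, Marcus & Nadia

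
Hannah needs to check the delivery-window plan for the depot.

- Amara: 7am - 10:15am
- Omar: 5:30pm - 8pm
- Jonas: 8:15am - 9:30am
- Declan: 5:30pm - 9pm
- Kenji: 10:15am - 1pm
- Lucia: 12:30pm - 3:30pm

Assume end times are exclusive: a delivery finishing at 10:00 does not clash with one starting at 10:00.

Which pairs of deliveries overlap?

Sorted by start: Amara, Jonas, Kenji, Lucia, Omar, Declan.
Jonas starts before Amara ends → Amara and Jonas overlap.
Kenji starts exactly when Amara ends (back-to-back, no overlap), so nothing later overlaps Amara either.
Kenji starts after Jonas ends, so nothing later overlaps Jonas either.
Lucia starts before Kenji ends → Kenji and Lucia overlap.
Omar starts after Kenji ends, so nothing later overlaps Kenji either.
Omar starts after Lucia ends, so nothing later overlaps Lucia either.
Declan starts before Omar ends → Omar and Declan overlap.

Amara & Jonas, Declan & Omar, Kenji & Lucia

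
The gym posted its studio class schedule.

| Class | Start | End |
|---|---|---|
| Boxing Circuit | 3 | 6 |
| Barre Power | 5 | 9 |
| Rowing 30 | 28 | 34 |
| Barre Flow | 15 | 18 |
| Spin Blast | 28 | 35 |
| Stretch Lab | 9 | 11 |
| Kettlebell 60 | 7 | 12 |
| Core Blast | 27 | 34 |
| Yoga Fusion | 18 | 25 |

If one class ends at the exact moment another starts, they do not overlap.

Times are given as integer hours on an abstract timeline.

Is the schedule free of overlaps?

Sorted by start: Boxing Circuit, Barre Power, Kettlebell 60, Stretch Lab, Barre Flow, Yoga Fusion, Core Blast, Rowing 30, Spin Blast.
Barre Power starts before Boxing Circuit ends → Boxing Circuit and Barre Power overlap.
That's a conflict, so the schedule is not conflict-free.

No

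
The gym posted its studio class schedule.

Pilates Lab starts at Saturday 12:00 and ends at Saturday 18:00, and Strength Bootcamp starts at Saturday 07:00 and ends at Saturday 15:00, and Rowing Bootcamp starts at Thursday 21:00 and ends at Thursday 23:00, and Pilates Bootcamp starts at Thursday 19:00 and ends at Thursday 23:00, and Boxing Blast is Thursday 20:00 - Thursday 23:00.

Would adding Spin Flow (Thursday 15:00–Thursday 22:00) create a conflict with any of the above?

Yes — it overlaps Boxing Blast, Pilates Bootcamp, Rowing Bootcamp

Pilates Bootcamp: starts Thursday 19:00 before Spin Flow ends Thursday 22:00, and ends Thursday 23:00 after Spin Flow starts Thursday 15:00 → overlap.
Boxing Blast: starts Thursday 20:00 before Spin Flow ends Thursday 22:00, and ends Thursday 23:00 after Spin Flow starts Thursday 15:00 → overlap.
Rowing Bootcamp: starts Thursday 21:00 before Spin Flow ends Thursday 22:00, and ends Thursday 23:00 after Spin Flow starts Thursday 15:00 → overlap.
Strength Bootcamp: starts Saturday 07:00 at or after Spin Flow ends Thursday 22:00 → clear.
Pilates Lab: starts Saturday 12:00 at or after Spin Flow ends Thursday 22:00 → clear.
Spin Flow overlaps Pilates Bootcamp, Boxing Blast, Rowing Bootcamp.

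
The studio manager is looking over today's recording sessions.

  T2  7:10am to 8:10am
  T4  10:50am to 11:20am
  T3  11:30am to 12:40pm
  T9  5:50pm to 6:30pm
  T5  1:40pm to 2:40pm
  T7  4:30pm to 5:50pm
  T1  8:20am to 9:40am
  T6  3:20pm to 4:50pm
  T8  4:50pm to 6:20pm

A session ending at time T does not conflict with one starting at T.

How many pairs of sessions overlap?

3

Sorted by start: T2, T1, T4, T3, T5, T6, T7, T8, T9.
T1 starts after T2 ends, so T2 has no further overlaps.
T4 starts after T1 ends, so T1 has no further overlaps.
T3 starts after T4 ends, so T4 has no further overlaps.
T5 starts after T3 ends, so T3 has no further overlaps.
T6 starts after T5 ends, so T5 has no further overlaps.
T7 starts before T6 ends → T6 and T7 overlap.
T8 starts exactly when T6 ends (back-to-back, no overlap), so T6 has no further overlaps.
T8 starts before T7 ends → T7 and T8 overlap.
T9 starts exactly when T7 ends (back-to-back, no overlap).
T9 starts before T8 ends → T8 and T9 overlap.
Overlapping pairs: T6 & T7, T7 & T8, T8 & T9 — 3 in total.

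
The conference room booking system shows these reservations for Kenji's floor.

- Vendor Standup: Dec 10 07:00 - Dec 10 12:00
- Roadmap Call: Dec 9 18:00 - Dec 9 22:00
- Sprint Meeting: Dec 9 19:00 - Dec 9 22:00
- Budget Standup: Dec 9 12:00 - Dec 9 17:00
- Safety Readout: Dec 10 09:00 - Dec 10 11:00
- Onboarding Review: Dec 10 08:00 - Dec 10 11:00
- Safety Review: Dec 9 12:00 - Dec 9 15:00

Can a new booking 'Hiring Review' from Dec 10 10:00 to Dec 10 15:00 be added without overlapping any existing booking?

No — it overlaps Onboarding Review, Safety Readout, Vendor Standup

Safety Review: ends Dec 9 15:00 at or before Hiring Review starts Dec 10 10:00 → clear.
Budget Standup: ends Dec 9 17:00 at or before Hiring Review starts Dec 10 10:00 → clear.
Roadmap Call: ends Dec 9 22:00 at or before Hiring Review starts Dec 10 10:00 → clear.
Sprint Meeting: ends Dec 9 22:00 at or before Hiring Review starts Dec 10 10:00 → clear.
Vendor Standup: starts Dec 10 07:00 before Hiring Review ends Dec 10 15:00, and ends Dec 10 12:00 after Hiring Review starts Dec 10 10:00 → overlap.
Onboarding Review: starts Dec 10 08:00 before Hiring Review ends Dec 10 15:00, and ends Dec 10 11:00 after Hiring Review starts Dec 10 10:00 → overlap.
Safety Readout: starts Dec 10 09:00 before Hiring Review ends Dec 10 15:00, and ends Dec 10 11:00 after Hiring Review starts Dec 10 10:00 → overlap.
Hiring Review overlaps Onboarding Review, Vendor Standup, Safety Readout.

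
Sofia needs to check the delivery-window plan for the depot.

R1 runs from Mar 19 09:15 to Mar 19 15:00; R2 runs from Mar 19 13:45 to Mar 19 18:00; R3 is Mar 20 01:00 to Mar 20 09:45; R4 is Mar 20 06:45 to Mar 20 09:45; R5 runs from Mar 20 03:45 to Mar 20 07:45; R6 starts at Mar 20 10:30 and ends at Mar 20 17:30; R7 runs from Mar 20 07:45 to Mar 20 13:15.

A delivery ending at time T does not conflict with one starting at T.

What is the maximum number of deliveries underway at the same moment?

3

Sweep the timeline, counting +1 at each start and −1 at each end (ends before starts at a tie):
Mar 19 09:15 start R1 → 1
Mar 19 13:45 start R2 → 2
Mar 19 15:00 end R1 → 1
Mar 19 18:00 end R2 → 0
Mar 20 01:00 start R3 → 1
Mar 20 03:45 start R5 → 2
Mar 20 06:45 start R4 → 3
Mar 20 07:45 end R5 → 2
Mar 20 07:45 start R7 → 3
Mar 20 09:45 end R3 → 2
Mar 20 09:45 end R4 → 1
Mar 20 10:30 start R6 → 2
Mar 20 13:15 end R7 → 1
Mar 20 17:30 end R6 → 0
Peak is 3, at Mar 20 06:45 (R3, R4, R5).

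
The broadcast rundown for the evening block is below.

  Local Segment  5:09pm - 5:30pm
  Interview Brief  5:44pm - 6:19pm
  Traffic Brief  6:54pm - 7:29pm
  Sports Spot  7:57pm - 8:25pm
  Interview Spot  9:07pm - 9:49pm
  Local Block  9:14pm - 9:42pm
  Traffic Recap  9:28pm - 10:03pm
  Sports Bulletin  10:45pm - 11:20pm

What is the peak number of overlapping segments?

3

Walk through starts and ends in time order (an end at T is processed before a start at T):
5:09pm start Local Segment → 1
5:30pm end Local Segment → 0
5:44pm start Interview Brief → 1
6:19pm end Interview Brief → 0
6:54pm start Traffic Brief → 1
7:29pm end Traffic Brief → 0
7:57pm start Sports Spot → 1
8:25pm end Sports Spot → 0
9:07pm start Interview Spot → 1
9:14pm start Local Block → 2
9:28pm start Traffic Recap → 3
9:42pm end Local Block → 2
9:49pm end Interview Spot → 1
10:03pm end Traffic Recap → 0
10:45pm start Sports Bulletin → 1
11:20pm end Sports Bulletin → 0
Peak is 3, at 9:28pm (Interview Spot, Local Block, Traffic Recap).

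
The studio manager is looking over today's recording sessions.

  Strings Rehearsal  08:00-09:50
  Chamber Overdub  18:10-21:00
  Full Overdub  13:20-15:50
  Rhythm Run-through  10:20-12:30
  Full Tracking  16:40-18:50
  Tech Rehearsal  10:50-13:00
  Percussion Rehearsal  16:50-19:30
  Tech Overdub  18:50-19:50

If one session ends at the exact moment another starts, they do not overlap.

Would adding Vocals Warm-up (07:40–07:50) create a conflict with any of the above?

No — it doesn't clash with anything

Strings Rehearsal: starts 08:00 at or after Vocals Warm-up ends 07:50 → clear.
Rhythm Run-through: starts 10:20 at or after Vocals Warm-up ends 07:50 → clear.
Tech Rehearsal: starts 10:50 at or after Vocals Warm-up ends 07:50 → clear.
Full Overdub: starts 13:20 at or after Vocals Warm-up ends 07:50 → clear.
Full Tracking: starts 16:40 at or after Vocals Warm-up ends 07:50 → clear.
Percussion Rehearsal: starts 16:50 at or after Vocals Warm-up ends 07:50 → clear.
Chamber Overdub: starts 18:10 at or after Vocals Warm-up ends 07:50 → clear.
Tech Overdub: starts 18:50 at or after Vocals Warm-up ends 07:50 → clear.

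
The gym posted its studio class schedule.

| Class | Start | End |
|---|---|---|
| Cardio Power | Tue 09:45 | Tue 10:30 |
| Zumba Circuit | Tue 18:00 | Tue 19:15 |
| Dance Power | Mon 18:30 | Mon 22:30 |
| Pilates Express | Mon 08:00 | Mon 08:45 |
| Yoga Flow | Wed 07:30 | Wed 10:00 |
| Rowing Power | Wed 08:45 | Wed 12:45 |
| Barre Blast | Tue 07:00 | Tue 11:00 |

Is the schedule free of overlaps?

Sorted by start: Pilates Express, Dance Power, Barre Blast, Cardio Power, Zumba Circuit, Yoga Flow, Rowing Power.
Dance Power starts after Pilates Express ends; Pilates Express is clear from here.
Barre Blast starts after Dance Power ends; Dance Power is clear from here.
Cardio Power starts before Barre Blast ends → Barre Blast and Cardio Power overlap.
That's a conflict, so the schedule is not conflict-free.

No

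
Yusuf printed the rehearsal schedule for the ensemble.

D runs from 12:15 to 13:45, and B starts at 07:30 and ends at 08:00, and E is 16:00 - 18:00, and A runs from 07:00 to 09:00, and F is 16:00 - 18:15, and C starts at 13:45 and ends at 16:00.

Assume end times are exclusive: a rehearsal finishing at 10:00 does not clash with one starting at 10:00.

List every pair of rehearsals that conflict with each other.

Sorted by start: A, B, D, C, E, F.
B starts before A ends → A and B overlap.
D starts after A ends — done with A.
D starts after B ends — done with B.
C starts exactly when D ends (back-to-back, no overlap) — done with D.
E starts exactly when C ends (back-to-back, no overlap) — done with C.
F starts before E ends → E and F overlap.

A & B, E & F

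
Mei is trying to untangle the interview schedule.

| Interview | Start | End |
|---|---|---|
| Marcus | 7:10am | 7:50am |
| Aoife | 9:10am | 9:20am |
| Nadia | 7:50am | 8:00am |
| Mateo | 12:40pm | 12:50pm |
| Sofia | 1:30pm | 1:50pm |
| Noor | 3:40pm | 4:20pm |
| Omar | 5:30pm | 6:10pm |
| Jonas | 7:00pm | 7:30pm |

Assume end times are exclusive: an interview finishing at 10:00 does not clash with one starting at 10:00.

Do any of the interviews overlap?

Sorted by start: Marcus, Nadia, Aoife, Mateo, Sofia, Noor, Omar, Jonas.
Nadia starts exactly when Marcus ends (back-to-back, no overlap); Marcus is clear from here.
Aoife starts after Nadia ends; Nadia is clear from here.
Mateo starts after Aoife ends; Aoife is clear from here.
Sofia starts after Mateo ends; Mateo is clear from here.
Noor starts after Sofia ends; Sofia is clear from here.
Omar starts after Noor ends; Noor is clear from here.
Jonas starts after Omar ends.
Every pair is clear; the schedule has no overlaps.

No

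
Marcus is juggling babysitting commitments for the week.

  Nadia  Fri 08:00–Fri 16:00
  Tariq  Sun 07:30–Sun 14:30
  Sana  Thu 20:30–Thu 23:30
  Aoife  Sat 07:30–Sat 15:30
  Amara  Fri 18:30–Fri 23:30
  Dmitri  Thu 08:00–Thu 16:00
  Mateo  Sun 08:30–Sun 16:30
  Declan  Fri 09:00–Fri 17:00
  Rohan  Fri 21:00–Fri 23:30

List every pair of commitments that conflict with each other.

Sorted by start: Dmitri, Sana, Nadia, Declan, Amara, Rohan, Aoife, Tariq, Mateo.
Sana starts after Dmitri ends, so nothing later overlaps Dmitri either.
Nadia starts after Sana ends, so nothing later overlaps Sana either.
Declan starts before Nadia ends → Nadia and Declan overlap.
Amara starts after Nadia ends, so nothing later overlaps Nadia either.
Amara starts after Declan ends, so nothing later overlaps Declan either.
Rohan starts before Amara ends → Amara and Rohan overlap.
Aoife starts after Amara ends, so nothing later overlaps Amara either.
Aoife starts after Rohan ends, so nothing later overlaps Rohan either.
Tariq starts after Aoife ends, so nothing later overlaps Aoife either.
Mateo starts before Tariq ends → Tariq and Mateo overlap.

Amara & Rohan, Declan & Nadia, Mateo & Tariq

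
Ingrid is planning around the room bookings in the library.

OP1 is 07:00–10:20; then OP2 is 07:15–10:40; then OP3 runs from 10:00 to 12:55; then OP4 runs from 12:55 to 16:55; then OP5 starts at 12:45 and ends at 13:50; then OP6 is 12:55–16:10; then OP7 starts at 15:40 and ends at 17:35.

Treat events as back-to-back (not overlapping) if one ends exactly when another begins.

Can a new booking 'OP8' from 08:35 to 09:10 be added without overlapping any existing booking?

OP1: starts 07:00 before OP8 ends 09:10, and ends 10:20 after OP8 starts 08:35 → overlap.
OP2: starts 07:15 before OP8 ends 09:10, and ends 10:40 after OP8 starts 08:35 → overlap.
OP3: starts 10:00 at or after OP8 ends 09:10 → clear.
OP5: starts 12:45 at or after OP8 ends 09:10 → clear.
OP4: starts 12:55 at or after OP8 ends 09:10 → clear.
OP6: starts 12:55 at or after OP8 ends 09:10 → clear.
OP7: starts 15:40 at or after OP8 ends 09:10 → clear.
OP8 overlaps OP1, OP2.

No — it overlaps OP1, OP2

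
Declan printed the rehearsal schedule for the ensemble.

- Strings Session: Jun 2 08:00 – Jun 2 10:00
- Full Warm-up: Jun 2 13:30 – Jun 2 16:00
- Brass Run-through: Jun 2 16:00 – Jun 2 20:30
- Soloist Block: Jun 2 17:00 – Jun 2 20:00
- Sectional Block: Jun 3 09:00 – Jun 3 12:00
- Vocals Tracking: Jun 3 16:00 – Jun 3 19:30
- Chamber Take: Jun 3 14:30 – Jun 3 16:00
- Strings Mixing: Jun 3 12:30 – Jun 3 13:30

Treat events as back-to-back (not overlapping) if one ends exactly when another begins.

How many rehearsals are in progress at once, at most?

2

Sort all start/end points and keep a running count:
Jun 2 08:00 start Strings Session → 1
Jun 2 10:00 end Strings Session → 0
Jun 2 13:30 start Full Warm-up → 1
Jun 2 16:00 end Full Warm-up → 0
Jun 2 16:00 start Brass Run-through → 1
Jun 2 17:00 start Soloist Block → 2
Jun 2 20:00 end Soloist Block → 1
Jun 2 20:30 end Brass Run-through → 0
Jun 3 09:00 start Sectional Block → 1
Jun 3 12:00 end Sectional Block → 0
Jun 3 12:30 start Strings Mixing → 1
Jun 3 13:30 end Strings Mixing → 0
Jun 3 14:30 start Chamber Take → 1
Jun 3 16:00 end Chamber Take → 0
Jun 3 16:00 start Vocals Tracking → 1
Jun 3 19:30 end Vocals Tracking → 0
Peak is 2, at Jun 2 17:00 (Brass Run-through, Soloist Block).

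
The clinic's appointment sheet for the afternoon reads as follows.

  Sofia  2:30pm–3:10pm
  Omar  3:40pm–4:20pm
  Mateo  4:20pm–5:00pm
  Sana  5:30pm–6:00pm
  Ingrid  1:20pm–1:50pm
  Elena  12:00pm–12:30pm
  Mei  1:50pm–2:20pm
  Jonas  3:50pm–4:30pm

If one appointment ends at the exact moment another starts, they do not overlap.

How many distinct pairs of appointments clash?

Sorted by start: Elena, Ingrid, Mei, Sofia, Omar, Jonas, Mateo, Sana.
Ingrid starts after Elena ends — done with Elena.
Mei starts exactly when Ingrid ends (back-to-back, no overlap) — done with Ingrid.
Sofia starts after Mei ends — done with Mei.
Omar starts after Sofia ends — done with Sofia.
Jonas starts before Omar ends → Omar and Jonas overlap.
Mateo starts exactly when Omar ends (back-to-back, no overlap) — done with Omar.
Mateo starts before Jonas ends → Jonas and Mateo overlap.
Sana starts after Jonas ends.
Sana starts after Mateo ends.
Overlapping pairs: Jonas & Mateo, Jonas & Omar — 2 in total.

2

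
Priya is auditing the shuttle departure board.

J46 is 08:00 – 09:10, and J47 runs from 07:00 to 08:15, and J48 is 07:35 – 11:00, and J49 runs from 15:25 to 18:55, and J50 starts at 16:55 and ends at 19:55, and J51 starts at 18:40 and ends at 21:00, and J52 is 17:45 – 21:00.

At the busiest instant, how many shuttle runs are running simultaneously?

4

Walk through starts and ends in time order (an end at T is processed before a start at T):
07:00 start J47 → 1
07:35 start J48 → 2
08:00 start J46 → 3
08:15 end J47 → 2
09:10 end J46 → 1
11:00 end J48 → 0
15:25 start J49 → 1
16:55 start J50 → 2
17:45 start J52 → 3
18:40 start J51 → 4
18:55 end J49 → 3
19:55 end J50 → 2
21:00 end J51 → 1
21:00 end J52 → 0
Peak is 4, at 18:40 (J49, J50, J51, J52).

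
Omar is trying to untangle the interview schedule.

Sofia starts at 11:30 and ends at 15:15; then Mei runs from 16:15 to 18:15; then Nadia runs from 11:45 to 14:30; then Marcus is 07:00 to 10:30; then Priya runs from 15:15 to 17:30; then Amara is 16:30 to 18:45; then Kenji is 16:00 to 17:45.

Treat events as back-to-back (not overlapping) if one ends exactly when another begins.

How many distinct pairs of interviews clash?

7

Sorted by start: Marcus, Sofia, Nadia, Priya, Kenji, Mei, Amara.
Sofia starts after Marcus ends — done with Marcus.
Nadia starts before Sofia ends → Sofia and Nadia overlap.
Priya starts exactly when Sofia ends (back-to-back, no overlap) — done with Sofia.
Priya starts after Nadia ends — done with Nadia.
Kenji starts before Priya ends → Priya and Kenji overlap.
Mei starts before Priya ends → Priya and Mei overlap.
Amara starts before Priya ends → Priya and Amara overlap.
Mei starts before Kenji ends → Kenji and Mei overlap.
Amara starts before Kenji ends → Kenji and Amara overlap.
Amara starts before Mei ends → Mei and Amara overlap.
Overlapping pairs: Amara & Kenji, Amara & Mei, Amara & Priya, Kenji & Mei, Kenji & Priya, Mei & Priya, Nadia & Sofia — 7 in total.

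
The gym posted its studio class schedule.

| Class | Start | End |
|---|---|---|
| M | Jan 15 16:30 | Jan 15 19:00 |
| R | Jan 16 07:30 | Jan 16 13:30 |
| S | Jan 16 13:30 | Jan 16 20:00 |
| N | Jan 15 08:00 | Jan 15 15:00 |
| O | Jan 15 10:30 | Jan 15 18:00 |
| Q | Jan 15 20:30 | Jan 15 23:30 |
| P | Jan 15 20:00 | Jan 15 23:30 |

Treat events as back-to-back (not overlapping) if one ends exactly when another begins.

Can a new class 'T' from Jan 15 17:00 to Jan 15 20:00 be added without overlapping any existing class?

No — it overlaps M, O

N: ends Jan 15 15:00 at or before T starts Jan 15 17:00 → clear.
O: starts Jan 15 10:30 before T ends Jan 15 20:00, and ends Jan 15 18:00 after T starts Jan 15 17:00 → overlap.
M: starts Jan 15 16:30 before T ends Jan 15 20:00, and ends Jan 15 19:00 after T starts Jan 15 17:00 → overlap.
P: starts Jan 15 20:00 at or after T ends Jan 15 20:00 → clear.
Q: starts Jan 15 20:30 at or after T ends Jan 15 20:00 → clear.
R: starts Jan 16 07:30 at or after T ends Jan 15 20:00 → clear.
S: starts Jan 16 13:30 at or after T ends Jan 15 20:00 → clear.
T overlaps M, O.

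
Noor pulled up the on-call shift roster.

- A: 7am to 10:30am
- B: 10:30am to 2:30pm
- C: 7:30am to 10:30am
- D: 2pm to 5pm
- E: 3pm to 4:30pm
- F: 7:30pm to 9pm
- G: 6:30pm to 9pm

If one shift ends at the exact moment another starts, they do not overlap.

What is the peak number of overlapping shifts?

2

Sweep the timeline, counting +1 at each start and −1 at each end (ends before starts at a tie):
7am start A → 1
7:30am start C → 2
10:30am end A → 1
10:30am end C → 0
10:30am start B → 1
2pm start D → 2
2:30pm end B → 1
3pm start E → 2
4:30pm end E → 1
5pm end D → 0
6:30pm start G → 1
7:30pm start F → 2
9pm end F → 1
9pm end G → 0
Peak is 2, at 7:30am (A, C).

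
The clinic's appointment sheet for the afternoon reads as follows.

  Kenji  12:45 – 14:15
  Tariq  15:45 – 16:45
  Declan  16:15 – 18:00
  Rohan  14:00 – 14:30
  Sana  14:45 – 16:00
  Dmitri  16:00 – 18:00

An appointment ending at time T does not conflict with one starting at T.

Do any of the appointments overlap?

Sorted by start: Kenji, Rohan, Sana, Tariq, Dmitri, Declan.
Rohan starts before Kenji ends → Kenji and Rohan overlap.
That's a conflict, so the schedule is not conflict-free.

Yes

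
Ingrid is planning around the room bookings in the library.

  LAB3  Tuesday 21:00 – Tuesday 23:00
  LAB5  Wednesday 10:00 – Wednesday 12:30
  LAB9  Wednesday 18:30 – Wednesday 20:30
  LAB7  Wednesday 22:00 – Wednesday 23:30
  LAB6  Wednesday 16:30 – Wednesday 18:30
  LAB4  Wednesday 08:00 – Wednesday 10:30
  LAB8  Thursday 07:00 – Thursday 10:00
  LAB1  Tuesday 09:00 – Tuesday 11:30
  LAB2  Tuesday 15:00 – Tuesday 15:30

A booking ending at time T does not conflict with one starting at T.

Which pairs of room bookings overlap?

LAB4 & LAB5

Sorted by start: LAB1, LAB2, LAB3, LAB4, LAB5, LAB6, LAB9, LAB7, LAB8.
LAB2 starts after LAB1 ends — done with LAB1.
LAB3 starts after LAB2 ends — done with LAB2.
LAB4 starts after LAB3 ends — done with LAB3.
LAB5 starts before LAB4 ends → LAB4 and LAB5 overlap.
LAB6 starts after LAB4 ends — done with LAB4.
LAB6 starts after LAB5 ends — done with LAB5.
LAB9 starts exactly when LAB6 ends (back-to-back, no overlap) — done with LAB6.
LAB7 starts after LAB9 ends — done with LAB9.
LAB8 starts after LAB7 ends.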